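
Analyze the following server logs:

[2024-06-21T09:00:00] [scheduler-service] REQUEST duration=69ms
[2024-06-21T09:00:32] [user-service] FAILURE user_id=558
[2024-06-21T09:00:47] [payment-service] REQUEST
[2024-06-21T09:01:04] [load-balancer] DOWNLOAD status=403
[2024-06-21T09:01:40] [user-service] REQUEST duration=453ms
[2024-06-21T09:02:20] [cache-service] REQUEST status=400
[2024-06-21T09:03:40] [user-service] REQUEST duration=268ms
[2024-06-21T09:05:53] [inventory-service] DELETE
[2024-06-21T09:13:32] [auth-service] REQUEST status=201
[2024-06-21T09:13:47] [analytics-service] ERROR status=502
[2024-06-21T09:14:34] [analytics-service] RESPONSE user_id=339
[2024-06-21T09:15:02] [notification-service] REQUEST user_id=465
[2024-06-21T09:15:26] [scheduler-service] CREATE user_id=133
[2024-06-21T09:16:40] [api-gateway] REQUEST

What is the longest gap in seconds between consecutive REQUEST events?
592

To find the longest gap:

1. Extract all REQUEST events in chronological order
2. Calculate time differences between consecutive events
3. Find the maximum difference
4. Longest gap: 592 seconds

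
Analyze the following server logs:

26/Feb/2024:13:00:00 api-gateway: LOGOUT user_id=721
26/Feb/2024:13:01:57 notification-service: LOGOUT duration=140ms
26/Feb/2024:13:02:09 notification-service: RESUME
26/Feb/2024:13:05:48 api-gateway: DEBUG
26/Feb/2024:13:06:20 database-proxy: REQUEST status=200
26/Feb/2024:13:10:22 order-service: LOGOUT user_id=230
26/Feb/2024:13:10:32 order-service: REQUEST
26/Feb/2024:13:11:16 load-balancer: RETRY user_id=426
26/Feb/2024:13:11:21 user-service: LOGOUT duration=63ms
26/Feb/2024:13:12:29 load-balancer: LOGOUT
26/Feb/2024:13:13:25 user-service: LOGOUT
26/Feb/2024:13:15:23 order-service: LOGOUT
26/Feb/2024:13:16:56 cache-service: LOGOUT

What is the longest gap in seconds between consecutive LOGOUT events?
505

To find the longest gap:

1. Extract all LOGOUT events in chronological order
2. Calculate time differences between consecutive events
3. Find the maximum difference
4. Longest gap: 505 seconds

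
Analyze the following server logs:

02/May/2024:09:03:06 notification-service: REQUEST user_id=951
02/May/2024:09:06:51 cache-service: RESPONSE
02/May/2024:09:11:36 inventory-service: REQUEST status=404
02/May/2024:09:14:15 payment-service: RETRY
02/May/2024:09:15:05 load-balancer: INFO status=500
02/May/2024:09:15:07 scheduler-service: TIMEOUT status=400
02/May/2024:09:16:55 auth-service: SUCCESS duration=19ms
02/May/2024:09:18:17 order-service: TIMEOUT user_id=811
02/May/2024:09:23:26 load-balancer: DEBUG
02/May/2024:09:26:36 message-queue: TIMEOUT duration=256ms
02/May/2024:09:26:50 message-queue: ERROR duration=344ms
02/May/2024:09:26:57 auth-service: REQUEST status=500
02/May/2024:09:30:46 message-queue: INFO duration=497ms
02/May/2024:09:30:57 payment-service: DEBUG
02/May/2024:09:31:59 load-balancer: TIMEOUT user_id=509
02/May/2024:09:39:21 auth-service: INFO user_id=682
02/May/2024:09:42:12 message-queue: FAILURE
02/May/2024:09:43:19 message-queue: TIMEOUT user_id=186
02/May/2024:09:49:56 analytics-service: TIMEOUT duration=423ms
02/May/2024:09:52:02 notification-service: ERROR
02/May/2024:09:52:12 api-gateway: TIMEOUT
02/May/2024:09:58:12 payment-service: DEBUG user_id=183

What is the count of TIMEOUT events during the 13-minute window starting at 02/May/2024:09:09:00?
2

To count events in the time window:

1. Window boundaries: 02/May/2024:09:09:00 to 02/May/2024:09:22:00
2. Filter for TIMEOUT events within this window
3. Count matching events: 2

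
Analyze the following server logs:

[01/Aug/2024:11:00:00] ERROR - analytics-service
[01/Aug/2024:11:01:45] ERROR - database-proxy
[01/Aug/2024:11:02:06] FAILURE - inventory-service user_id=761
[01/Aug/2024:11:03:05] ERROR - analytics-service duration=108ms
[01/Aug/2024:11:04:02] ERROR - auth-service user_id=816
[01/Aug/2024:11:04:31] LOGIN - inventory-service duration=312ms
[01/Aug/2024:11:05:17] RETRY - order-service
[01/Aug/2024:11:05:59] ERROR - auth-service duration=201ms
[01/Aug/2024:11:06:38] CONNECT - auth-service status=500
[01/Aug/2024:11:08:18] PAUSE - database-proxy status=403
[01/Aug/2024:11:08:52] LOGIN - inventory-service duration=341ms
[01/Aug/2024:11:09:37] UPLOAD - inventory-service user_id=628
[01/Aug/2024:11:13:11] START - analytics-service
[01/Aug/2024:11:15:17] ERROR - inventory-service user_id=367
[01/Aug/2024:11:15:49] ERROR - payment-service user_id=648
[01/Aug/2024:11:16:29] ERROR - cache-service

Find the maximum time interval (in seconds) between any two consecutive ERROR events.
558

To find the longest gap:

1. Extract all ERROR events in chronological order
2. Calculate time differences between consecutive events
3. Find the maximum difference
4. Longest gap: 558 seconds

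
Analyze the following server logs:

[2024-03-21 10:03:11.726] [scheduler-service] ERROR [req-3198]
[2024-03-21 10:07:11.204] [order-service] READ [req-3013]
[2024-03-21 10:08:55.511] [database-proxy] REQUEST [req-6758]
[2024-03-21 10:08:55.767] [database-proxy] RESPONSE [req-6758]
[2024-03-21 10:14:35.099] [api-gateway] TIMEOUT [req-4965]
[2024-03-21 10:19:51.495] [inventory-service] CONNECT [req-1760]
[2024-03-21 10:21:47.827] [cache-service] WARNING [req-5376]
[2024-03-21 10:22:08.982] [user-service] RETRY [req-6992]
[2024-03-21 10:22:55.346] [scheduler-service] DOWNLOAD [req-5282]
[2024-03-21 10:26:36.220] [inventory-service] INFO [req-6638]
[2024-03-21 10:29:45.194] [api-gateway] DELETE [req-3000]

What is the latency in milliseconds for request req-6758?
256

To calculate latency:

1. Find REQUEST with id req-6758: 2024-03-21 10:08:55.511
2. Find RESPONSE with id req-6758: 2024-03-21 10:08:55.767
3. Latency: 2024-03-21 10:08:55.767 - 2024-03-21 10:08:55.511 = 256ms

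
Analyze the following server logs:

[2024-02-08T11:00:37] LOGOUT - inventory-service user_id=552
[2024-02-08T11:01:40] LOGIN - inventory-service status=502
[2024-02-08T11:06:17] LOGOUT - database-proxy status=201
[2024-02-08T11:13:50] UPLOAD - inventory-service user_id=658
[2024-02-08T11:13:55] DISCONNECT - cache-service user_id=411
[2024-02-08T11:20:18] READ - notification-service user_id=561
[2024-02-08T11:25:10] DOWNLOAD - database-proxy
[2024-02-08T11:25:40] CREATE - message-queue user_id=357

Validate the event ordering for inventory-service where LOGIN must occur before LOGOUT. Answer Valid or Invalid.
Invalid

To validate ordering:

1. Required order: LOGIN → LOGOUT
2. Rule: LOGIN must occur before LOGOUT
3. Check actual order of events for inventory-service
4. Result: Invalid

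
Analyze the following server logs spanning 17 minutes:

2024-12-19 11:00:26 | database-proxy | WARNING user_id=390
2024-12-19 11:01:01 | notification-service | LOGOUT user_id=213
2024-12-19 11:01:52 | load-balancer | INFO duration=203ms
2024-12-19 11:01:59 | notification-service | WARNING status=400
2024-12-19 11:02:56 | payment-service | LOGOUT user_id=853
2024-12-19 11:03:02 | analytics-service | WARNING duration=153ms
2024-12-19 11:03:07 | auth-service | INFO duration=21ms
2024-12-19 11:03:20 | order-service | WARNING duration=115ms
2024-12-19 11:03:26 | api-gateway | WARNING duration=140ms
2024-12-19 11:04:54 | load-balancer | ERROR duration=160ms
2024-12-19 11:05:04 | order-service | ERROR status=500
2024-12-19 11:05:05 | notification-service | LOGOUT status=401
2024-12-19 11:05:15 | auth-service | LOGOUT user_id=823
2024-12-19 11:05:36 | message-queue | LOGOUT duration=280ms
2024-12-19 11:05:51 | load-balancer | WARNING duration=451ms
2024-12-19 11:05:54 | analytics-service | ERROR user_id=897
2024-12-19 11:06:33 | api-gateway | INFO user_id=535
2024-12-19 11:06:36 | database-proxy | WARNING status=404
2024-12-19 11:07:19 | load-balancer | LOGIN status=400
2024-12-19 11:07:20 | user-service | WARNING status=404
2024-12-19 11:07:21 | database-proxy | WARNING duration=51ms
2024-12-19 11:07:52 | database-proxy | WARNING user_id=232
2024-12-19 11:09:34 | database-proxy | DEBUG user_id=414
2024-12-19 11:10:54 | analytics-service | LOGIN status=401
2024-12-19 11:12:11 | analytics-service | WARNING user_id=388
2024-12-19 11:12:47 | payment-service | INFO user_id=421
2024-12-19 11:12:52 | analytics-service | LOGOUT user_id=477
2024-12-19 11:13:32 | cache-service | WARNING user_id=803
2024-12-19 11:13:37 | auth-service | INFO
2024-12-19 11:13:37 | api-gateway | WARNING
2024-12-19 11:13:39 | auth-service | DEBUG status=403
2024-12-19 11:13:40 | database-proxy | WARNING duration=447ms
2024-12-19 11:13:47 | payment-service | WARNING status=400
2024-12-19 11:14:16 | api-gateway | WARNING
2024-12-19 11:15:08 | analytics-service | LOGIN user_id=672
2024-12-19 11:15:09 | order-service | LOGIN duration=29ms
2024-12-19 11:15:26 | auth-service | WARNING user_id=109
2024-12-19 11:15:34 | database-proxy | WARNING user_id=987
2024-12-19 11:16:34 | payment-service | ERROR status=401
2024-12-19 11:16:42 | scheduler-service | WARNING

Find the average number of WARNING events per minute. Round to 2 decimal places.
1.12

To calculate the rate:

1. Count total WARNING events: 19
2. Total time period: 17 minutes
3. Rate = 19 / 17 = 1.12 events per minute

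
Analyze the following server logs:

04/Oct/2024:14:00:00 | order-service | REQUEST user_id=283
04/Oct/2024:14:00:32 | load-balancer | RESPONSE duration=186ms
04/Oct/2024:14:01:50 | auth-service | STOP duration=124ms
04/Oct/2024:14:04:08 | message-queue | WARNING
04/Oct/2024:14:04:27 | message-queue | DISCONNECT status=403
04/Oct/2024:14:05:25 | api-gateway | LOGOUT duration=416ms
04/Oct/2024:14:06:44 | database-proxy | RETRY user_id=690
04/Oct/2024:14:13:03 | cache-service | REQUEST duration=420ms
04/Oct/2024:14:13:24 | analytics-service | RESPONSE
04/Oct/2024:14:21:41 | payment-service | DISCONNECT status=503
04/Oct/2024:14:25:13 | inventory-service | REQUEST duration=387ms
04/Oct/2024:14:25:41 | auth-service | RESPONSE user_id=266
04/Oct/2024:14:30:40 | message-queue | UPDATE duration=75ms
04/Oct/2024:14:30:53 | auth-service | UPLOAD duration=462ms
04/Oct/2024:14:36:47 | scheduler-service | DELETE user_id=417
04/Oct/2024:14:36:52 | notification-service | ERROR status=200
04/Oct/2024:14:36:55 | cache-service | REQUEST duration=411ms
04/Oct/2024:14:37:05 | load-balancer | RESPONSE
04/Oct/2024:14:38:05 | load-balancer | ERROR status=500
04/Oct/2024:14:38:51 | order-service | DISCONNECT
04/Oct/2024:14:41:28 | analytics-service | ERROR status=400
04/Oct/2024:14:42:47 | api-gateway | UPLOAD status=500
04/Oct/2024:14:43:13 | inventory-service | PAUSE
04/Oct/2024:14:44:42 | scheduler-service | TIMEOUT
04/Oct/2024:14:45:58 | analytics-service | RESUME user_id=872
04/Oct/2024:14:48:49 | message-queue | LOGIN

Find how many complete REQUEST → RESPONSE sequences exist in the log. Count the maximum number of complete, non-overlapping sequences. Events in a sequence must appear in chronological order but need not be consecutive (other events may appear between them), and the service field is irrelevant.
4

To count sequences:

1. Look for pattern: REQUEST → RESPONSE
2. Greedily scan the log in chronological order, matching each sequence element in turn (ignoring service)
3. Each time the full pattern completes, increment the count and restart matching from the next event
4. Complete non-overlapping sequences found: 4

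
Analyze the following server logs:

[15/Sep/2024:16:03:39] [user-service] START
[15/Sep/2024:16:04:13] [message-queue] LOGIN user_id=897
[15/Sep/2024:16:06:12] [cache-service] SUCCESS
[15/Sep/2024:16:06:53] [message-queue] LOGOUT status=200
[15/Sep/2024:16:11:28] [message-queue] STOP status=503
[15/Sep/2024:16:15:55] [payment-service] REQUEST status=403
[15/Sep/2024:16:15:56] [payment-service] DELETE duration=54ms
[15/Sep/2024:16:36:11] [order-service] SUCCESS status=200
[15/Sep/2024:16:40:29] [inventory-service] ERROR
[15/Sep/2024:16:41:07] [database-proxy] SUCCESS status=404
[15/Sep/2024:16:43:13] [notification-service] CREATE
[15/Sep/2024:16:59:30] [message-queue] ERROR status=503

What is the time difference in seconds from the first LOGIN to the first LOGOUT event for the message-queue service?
160

To find the time between events:

1. Locate the first LOGIN event for message-queue: 15/Sep/2024:16:04:13
2. Locate the first LOGOUT event for message-queue: 15/Sep/2024:16:06:53
3. Calculate the difference: 15/Sep/2024:16:06:53 - 15/Sep/2024:16:04:13 = 160 seconds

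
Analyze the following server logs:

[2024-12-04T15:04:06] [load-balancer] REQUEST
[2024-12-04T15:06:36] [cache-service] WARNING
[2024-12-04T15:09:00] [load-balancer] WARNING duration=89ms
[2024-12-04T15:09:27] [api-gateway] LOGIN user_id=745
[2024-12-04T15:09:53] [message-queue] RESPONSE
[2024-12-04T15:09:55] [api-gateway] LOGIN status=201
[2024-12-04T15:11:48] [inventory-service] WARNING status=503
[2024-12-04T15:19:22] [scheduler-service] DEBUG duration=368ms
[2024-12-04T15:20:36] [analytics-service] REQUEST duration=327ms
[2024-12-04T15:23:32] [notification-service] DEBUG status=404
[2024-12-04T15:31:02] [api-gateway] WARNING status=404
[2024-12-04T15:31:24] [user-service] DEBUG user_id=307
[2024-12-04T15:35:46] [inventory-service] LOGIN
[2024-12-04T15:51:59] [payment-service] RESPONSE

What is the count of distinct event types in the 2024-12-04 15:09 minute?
3

To count unique event types:

1. Filter events in the minute starting at 2024-12-04 15:09
2. Extract event types from matching entries
3. Count unique types: 3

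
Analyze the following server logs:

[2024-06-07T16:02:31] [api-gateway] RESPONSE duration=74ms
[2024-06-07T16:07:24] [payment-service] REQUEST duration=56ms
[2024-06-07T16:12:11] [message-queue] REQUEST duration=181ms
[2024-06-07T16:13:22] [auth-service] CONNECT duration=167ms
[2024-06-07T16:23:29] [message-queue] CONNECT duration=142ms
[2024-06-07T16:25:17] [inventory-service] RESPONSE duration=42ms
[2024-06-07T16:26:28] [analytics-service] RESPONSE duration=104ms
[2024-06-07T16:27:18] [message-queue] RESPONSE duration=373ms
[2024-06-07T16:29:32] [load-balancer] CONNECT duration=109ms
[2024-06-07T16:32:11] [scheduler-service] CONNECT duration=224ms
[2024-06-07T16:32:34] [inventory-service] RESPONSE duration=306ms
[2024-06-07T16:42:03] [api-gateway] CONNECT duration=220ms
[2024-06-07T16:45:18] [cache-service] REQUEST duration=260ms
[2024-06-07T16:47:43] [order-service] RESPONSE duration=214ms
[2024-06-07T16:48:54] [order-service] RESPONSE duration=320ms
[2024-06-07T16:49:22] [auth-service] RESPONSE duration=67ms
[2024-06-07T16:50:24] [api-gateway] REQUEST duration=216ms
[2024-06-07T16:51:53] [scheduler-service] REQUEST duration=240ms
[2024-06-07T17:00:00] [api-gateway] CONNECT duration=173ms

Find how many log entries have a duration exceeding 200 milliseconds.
9

To count timeouts:

1. Threshold: 200ms
2. Extract duration from each log entry
3. Count entries where duration > 200
4. Timeout count: 9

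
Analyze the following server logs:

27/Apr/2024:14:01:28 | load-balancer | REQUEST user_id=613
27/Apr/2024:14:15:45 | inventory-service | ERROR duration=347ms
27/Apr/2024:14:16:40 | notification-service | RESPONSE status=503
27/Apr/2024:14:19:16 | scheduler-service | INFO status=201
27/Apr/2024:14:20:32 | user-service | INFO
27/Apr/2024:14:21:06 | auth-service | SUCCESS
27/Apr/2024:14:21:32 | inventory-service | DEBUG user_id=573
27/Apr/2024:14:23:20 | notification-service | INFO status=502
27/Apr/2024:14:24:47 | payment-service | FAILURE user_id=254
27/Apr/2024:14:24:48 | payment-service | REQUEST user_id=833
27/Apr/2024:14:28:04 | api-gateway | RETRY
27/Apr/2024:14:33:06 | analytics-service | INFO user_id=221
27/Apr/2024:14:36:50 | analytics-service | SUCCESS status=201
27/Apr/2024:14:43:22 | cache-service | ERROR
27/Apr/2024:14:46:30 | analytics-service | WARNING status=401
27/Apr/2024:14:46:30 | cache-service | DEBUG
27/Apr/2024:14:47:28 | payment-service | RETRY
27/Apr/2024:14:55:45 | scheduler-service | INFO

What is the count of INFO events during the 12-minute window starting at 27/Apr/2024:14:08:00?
1

To count events in the time window:

1. Window boundaries: 27/Apr/2024:14:08:00 to 27/Apr/2024:14:20:00
2. Filter for INFO events within this window
3. Count matching events: 1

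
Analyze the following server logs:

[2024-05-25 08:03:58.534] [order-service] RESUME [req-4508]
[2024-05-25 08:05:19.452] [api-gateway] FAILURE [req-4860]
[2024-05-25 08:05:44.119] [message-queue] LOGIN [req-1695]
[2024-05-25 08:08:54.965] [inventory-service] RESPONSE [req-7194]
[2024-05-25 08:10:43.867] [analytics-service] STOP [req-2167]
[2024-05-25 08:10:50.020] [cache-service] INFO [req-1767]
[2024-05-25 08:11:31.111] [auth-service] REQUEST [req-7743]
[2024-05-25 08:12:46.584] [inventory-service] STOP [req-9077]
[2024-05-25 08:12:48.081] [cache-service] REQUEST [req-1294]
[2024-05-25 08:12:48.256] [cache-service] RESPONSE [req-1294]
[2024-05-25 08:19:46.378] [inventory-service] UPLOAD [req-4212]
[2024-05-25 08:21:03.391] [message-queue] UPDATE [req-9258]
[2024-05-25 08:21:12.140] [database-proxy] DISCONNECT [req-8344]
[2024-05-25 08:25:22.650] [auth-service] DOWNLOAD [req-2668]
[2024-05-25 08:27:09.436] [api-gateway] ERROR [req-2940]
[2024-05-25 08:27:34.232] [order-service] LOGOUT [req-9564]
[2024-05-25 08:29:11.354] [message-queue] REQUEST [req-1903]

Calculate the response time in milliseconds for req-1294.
175

To calculate latency:

1. Find REQUEST with id req-1294: 2024-05-25 08:12:48.081
2. Find RESPONSE with id req-1294: 2024-05-25 08:12:48.256
3. Latency: 2024-05-25 08:12:48.256 - 2024-05-25 08:12:48.081 = 175ms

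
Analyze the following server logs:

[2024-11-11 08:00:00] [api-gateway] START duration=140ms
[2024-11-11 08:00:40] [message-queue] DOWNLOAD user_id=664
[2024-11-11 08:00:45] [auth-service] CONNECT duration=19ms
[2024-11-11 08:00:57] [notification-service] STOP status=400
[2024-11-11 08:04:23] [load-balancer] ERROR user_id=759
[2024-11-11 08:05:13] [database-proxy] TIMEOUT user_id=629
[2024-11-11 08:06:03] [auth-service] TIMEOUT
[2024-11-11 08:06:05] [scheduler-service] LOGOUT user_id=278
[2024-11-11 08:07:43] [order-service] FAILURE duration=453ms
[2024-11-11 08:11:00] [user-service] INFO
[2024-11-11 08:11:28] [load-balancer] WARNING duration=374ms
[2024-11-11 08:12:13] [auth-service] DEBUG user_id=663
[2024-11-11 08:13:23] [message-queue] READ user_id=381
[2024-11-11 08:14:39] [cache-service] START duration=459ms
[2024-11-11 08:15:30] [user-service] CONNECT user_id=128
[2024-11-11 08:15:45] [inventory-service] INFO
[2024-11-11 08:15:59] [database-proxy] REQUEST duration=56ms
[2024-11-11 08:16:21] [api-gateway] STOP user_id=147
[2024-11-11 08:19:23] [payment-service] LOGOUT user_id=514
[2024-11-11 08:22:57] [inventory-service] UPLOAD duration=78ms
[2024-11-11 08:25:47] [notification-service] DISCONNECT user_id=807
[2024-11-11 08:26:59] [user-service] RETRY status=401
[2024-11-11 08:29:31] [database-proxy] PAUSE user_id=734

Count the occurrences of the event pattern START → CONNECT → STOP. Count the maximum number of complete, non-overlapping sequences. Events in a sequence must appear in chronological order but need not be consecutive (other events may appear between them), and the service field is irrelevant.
2

To count sequences:

1. Look for pattern: START → CONNECT → STOP
2. Greedily scan the log in chronological order, matching each sequence element in turn (ignoring service)
3. Each time the full pattern completes, increment the count and restart matching from the next event
4. Complete non-overlapping sequences found: 2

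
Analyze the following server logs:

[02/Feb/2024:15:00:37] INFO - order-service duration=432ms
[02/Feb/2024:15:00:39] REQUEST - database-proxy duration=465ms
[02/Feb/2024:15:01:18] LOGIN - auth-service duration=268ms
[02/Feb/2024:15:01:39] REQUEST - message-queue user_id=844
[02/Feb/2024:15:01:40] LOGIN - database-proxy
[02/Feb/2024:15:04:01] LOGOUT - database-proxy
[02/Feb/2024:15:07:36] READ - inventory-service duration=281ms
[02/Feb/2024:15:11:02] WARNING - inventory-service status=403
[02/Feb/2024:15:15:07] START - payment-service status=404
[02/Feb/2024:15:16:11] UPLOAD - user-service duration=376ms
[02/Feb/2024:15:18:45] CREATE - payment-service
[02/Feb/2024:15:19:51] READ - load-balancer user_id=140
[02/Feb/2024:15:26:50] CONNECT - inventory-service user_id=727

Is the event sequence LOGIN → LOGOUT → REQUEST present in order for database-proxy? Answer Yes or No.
No

To verify sequence order:

1. Find all events in sequence LOGIN → LOGOUT → REQUEST for database-proxy
2. Extract their timestamps
3. Check if timestamps are in ascending order
4. Result: No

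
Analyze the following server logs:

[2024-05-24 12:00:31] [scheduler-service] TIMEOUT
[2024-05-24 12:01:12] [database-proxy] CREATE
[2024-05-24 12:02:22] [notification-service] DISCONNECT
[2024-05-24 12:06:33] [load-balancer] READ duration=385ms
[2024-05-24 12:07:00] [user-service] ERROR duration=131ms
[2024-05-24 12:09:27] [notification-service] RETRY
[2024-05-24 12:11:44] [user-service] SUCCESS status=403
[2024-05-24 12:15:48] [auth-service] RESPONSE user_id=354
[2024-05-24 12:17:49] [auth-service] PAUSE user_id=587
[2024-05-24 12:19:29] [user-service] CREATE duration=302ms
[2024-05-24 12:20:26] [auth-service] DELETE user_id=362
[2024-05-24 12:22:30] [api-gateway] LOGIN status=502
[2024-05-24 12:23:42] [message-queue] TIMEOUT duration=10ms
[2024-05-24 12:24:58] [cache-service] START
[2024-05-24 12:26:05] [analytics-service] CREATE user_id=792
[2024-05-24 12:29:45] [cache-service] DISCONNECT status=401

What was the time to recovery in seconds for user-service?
284

To calculate recovery time:

1. Find ERROR event for user-service: 2024-05-24 12:07:00
2. Find next SUCCESS event for user-service: 2024-05-24 12:11:44
3. Recovery time: 2024-05-24 12:11:44 - 2024-05-24 12:07:00 = 284 seconds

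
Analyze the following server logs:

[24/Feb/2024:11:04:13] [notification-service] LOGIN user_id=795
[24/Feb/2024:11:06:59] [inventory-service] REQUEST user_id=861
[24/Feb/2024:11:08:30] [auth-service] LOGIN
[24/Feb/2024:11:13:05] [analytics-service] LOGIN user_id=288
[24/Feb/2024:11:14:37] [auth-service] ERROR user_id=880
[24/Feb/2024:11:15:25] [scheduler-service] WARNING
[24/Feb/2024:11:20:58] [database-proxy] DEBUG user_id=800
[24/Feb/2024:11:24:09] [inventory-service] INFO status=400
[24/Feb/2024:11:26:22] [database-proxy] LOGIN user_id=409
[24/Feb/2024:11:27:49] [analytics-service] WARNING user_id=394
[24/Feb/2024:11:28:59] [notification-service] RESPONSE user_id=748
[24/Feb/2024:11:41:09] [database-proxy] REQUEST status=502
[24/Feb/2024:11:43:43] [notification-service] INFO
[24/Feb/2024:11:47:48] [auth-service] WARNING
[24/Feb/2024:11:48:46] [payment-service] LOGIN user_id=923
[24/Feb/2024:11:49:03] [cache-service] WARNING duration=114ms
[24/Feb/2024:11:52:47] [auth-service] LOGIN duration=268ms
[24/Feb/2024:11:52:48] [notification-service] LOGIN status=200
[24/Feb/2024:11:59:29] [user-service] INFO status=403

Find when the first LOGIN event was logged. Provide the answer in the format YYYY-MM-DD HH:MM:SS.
2024-02-24 11:04:13

To find the first event:

1. Filter for all LOGIN events
2. Sort by timestamp
3. Select the first one
4. Timestamp: 2024-02-24 11:04:13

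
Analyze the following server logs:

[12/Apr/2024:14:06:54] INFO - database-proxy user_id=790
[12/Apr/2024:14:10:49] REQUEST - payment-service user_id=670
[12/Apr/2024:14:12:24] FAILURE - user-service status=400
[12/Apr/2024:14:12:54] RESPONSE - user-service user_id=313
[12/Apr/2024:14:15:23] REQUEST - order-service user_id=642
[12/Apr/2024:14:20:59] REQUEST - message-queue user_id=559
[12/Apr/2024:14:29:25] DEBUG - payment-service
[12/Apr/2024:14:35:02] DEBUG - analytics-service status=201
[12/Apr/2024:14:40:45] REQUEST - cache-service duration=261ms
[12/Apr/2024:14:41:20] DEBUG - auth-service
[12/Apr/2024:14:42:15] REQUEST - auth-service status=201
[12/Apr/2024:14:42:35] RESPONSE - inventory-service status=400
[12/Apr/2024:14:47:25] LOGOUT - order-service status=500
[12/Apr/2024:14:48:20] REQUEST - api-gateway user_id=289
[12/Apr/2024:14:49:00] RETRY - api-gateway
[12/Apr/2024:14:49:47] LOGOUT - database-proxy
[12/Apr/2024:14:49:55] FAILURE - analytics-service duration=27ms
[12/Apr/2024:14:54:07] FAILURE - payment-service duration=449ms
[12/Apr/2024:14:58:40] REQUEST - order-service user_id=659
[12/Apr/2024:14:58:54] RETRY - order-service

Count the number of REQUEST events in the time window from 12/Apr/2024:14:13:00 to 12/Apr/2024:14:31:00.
2

To count events in the time window:

1. Window boundaries: 12/Apr/2024:14:13:00 to 12/Apr/2024:14:31:00
2. Filter for REQUEST events within this window
3. Count matching events: 2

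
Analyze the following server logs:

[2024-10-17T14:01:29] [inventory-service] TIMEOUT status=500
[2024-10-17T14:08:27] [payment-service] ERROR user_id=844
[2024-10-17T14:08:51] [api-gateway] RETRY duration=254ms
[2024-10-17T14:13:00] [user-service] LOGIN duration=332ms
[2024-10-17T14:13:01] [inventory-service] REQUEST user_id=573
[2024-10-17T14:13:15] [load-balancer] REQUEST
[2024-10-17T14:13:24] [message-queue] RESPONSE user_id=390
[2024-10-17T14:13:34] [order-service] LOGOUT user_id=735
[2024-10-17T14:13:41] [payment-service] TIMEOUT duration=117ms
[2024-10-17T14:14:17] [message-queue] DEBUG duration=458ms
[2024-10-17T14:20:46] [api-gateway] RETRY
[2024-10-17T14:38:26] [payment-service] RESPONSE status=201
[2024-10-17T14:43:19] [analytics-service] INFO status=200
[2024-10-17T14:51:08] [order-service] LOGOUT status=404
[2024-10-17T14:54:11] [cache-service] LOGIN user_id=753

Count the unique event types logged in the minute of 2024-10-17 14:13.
5

To count unique event types:

1. Filter events in the minute starting at 2024-10-17 14:13
2. Extract event types from matching entries
3. Count unique types: 5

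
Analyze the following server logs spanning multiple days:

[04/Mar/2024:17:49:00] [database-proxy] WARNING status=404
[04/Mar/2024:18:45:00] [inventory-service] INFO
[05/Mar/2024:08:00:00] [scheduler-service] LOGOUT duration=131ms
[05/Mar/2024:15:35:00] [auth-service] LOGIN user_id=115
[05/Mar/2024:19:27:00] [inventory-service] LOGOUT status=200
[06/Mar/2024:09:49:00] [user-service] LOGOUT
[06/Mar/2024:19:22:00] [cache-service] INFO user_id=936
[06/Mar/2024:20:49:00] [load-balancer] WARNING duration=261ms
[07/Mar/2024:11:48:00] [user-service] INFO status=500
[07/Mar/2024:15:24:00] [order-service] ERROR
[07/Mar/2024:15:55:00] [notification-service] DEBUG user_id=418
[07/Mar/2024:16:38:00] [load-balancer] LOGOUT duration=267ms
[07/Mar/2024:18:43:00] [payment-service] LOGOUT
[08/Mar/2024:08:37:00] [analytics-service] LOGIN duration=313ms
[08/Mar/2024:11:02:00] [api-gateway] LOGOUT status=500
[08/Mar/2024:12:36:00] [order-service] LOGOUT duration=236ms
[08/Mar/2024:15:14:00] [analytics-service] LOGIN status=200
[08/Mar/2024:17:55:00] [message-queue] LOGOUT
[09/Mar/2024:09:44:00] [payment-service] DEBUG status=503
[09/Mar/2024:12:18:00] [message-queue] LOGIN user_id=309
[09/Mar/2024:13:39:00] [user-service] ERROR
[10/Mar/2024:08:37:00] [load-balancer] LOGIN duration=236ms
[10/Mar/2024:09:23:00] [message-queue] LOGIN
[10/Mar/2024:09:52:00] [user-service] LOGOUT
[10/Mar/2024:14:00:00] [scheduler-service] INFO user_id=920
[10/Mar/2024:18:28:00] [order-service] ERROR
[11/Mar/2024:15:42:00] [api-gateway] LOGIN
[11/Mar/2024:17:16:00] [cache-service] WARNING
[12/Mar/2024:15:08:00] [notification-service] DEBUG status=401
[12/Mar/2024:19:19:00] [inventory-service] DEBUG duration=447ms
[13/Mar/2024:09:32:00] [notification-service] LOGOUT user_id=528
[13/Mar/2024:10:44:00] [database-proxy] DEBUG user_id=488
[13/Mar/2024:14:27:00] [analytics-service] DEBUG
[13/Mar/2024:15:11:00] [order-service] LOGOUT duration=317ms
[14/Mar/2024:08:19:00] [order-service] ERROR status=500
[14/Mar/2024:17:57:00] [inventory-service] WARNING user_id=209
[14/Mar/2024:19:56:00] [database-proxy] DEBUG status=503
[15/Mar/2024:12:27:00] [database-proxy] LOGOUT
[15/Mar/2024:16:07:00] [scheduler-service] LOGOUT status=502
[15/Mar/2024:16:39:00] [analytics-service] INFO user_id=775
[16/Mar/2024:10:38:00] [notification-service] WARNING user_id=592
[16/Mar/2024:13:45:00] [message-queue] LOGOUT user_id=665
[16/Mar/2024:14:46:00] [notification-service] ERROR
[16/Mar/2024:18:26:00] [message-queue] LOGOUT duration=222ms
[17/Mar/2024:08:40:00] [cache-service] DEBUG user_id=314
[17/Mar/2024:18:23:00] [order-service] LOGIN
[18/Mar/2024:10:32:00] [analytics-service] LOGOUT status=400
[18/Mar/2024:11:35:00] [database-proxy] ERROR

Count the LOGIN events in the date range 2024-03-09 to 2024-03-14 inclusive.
4

To filter by date range:

1. Date range: 2024-03-09 through 2024-03-14, both dates inclusive
2. Filter for LOGIN events whose date falls in this range
3. Count matching events: 4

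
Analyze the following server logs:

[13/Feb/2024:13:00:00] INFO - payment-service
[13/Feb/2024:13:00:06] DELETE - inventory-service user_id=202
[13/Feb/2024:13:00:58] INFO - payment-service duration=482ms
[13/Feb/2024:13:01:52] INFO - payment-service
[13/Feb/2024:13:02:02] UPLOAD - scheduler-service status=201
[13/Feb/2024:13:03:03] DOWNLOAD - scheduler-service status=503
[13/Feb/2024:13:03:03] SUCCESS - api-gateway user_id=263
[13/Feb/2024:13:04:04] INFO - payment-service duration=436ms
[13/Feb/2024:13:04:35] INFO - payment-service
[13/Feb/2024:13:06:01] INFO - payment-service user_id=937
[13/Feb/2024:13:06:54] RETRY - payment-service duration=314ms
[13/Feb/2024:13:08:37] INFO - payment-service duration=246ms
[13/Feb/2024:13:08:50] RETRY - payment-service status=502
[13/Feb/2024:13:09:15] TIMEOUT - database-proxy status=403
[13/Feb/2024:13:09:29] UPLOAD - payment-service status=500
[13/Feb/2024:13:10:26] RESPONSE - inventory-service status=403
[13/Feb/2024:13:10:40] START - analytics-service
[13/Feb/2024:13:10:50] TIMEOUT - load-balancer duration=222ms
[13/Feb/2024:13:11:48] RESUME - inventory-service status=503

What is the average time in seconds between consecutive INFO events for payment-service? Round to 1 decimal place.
86.2

To calculate average interval:

1. Find all INFO events for payment-service in order
2. Calculate time gaps between consecutive events
3. Compute mean of gaps: 517 / 6 = 86.2 seconds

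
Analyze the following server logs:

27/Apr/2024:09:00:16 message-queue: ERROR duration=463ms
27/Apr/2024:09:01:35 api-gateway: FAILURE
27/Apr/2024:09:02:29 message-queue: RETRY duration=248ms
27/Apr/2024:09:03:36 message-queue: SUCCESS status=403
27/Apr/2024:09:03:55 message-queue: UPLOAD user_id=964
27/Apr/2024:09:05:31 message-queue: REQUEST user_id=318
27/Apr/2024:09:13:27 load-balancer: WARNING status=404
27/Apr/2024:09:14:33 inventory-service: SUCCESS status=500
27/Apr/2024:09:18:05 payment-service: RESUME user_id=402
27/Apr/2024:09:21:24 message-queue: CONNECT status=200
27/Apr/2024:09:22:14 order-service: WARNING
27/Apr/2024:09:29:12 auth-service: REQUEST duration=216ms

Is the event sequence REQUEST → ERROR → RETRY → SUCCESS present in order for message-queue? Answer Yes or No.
No

To verify sequence order:

1. Find all events in sequence REQUEST → ERROR → RETRY → SUCCESS for message-queue
2. Extract their timestamps
3. Check if timestamps are in ascending order
4. Result: No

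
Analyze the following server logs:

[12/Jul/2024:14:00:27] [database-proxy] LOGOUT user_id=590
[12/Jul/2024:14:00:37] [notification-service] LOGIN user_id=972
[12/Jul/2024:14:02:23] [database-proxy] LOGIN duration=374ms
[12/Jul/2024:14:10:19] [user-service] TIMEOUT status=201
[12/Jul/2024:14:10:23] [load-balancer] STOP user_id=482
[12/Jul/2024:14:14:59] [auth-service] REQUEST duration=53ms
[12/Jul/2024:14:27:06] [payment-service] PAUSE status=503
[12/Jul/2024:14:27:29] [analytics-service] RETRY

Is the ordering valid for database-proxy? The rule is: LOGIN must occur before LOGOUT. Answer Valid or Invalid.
Invalid

To validate ordering:

1. Required order: LOGIN → LOGOUT
2. Rule: LOGIN must occur before LOGOUT
3. Check actual order of events for database-proxy
4. Result: Invalid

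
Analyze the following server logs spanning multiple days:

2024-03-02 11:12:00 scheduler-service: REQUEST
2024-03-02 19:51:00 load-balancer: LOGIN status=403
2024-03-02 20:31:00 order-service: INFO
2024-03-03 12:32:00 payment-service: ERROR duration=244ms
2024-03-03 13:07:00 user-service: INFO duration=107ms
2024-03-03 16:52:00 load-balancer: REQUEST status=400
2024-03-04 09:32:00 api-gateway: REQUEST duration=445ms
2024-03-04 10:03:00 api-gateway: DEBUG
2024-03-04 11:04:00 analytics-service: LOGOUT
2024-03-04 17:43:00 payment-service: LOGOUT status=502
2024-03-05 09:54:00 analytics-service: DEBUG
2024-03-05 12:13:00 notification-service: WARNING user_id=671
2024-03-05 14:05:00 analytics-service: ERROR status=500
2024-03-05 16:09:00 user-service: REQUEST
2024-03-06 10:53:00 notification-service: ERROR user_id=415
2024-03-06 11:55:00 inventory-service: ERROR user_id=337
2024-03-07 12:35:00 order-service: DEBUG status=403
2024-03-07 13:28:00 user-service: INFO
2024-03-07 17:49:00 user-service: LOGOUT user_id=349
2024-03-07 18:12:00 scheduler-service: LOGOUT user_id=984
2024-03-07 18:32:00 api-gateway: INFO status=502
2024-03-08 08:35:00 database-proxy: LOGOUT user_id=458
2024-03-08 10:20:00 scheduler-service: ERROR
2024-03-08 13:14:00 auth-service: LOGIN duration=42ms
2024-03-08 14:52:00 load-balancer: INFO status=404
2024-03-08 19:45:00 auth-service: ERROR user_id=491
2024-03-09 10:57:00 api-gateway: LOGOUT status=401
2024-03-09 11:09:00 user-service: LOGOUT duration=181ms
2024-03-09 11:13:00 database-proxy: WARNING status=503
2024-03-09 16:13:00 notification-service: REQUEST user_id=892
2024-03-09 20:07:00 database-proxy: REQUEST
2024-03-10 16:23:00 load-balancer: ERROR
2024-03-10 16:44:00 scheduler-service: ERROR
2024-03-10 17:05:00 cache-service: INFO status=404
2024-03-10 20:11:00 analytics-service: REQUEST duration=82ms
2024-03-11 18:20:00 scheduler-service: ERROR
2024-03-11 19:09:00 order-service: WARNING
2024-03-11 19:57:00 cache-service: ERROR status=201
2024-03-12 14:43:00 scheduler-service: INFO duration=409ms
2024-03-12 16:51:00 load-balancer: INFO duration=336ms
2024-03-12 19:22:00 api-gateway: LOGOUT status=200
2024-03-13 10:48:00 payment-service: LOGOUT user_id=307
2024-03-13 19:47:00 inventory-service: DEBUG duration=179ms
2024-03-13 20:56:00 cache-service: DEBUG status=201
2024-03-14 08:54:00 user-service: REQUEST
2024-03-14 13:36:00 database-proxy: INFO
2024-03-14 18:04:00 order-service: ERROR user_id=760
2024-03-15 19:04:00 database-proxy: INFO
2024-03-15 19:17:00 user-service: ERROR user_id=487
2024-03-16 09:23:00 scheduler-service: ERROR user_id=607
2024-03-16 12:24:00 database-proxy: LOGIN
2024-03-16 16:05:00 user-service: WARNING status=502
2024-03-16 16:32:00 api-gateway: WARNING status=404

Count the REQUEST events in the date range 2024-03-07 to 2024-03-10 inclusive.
3

To filter by date range:

1. Date range: 2024-03-07 through 2024-03-10, both dates inclusive
2. Filter for REQUEST events whose date falls in this range
3. Count matching events: 3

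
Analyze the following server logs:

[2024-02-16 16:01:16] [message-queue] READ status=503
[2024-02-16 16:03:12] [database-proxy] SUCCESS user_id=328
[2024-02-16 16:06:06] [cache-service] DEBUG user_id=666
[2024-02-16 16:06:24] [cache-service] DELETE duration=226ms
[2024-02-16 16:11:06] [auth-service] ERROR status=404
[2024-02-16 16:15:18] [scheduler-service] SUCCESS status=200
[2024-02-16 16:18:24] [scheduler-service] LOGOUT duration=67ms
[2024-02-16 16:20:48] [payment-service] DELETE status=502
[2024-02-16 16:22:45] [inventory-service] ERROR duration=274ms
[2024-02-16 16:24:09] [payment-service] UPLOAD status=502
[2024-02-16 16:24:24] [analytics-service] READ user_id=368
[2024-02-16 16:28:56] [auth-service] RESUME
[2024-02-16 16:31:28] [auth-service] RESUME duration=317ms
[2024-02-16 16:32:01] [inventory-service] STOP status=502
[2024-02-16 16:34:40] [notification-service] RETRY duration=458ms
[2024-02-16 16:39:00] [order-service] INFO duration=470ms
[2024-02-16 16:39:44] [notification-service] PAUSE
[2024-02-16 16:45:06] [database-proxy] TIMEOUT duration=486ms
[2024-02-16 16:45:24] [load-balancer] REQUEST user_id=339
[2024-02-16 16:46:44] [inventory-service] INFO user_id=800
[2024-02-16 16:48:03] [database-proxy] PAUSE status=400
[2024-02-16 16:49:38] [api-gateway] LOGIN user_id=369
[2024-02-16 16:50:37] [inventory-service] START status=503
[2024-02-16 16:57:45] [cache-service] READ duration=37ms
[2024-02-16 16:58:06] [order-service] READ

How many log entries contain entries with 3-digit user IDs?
6

To find matching entries:

1. Pattern to match: entries with 3-digit user IDs
2. Scan each log entry for the pattern
3. Count matches: 6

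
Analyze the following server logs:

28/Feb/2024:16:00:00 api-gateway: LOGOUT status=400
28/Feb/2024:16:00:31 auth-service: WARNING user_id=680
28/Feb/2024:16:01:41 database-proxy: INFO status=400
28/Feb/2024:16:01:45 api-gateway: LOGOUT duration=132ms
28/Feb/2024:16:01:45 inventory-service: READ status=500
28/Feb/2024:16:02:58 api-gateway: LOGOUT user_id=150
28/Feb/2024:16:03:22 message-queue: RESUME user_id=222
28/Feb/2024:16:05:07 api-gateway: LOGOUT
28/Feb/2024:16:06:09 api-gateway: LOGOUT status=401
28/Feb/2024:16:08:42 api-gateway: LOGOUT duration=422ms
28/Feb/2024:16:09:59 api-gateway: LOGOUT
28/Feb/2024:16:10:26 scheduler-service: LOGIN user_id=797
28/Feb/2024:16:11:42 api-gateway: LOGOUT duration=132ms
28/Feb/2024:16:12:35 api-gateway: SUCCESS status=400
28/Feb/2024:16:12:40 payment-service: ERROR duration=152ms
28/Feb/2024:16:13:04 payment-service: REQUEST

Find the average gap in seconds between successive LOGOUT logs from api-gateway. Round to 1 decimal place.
100.3

To calculate average interval:

1. Find all LOGOUT events for api-gateway in order
2. Calculate time gaps between consecutive events
3. Compute mean of gaps: 702 / 7 = 100.3 seconds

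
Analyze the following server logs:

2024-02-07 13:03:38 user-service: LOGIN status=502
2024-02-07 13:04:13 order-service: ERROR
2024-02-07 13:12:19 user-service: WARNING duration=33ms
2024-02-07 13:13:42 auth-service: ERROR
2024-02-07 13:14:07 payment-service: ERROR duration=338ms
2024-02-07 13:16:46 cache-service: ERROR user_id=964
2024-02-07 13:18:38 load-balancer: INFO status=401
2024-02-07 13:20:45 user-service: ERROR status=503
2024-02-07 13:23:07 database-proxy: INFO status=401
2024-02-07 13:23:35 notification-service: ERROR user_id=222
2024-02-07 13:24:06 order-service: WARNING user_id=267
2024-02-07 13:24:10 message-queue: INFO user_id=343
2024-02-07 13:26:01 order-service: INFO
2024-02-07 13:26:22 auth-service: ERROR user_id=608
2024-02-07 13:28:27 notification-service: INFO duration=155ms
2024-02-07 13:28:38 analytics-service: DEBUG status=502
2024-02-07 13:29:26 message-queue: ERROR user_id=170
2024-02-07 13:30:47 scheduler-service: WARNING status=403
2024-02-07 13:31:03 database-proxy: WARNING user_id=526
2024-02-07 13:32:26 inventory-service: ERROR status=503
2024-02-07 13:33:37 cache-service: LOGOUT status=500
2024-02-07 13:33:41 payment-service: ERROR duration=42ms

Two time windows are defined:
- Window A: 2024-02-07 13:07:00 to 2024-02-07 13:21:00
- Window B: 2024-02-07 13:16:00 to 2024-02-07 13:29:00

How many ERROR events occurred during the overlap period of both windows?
2

To find overlap events:

1. Window A: 2024-02-07 13:07:00 to 2024-02-07 13:21:00
2. Window B: 2024-02-07 13:16:00 to 2024-02-07 13:29:00
3. Overlap period: 2024-02-07 13:16:00 to 2024-02-07 13:21:00
4. Count ERROR events in overlap: 2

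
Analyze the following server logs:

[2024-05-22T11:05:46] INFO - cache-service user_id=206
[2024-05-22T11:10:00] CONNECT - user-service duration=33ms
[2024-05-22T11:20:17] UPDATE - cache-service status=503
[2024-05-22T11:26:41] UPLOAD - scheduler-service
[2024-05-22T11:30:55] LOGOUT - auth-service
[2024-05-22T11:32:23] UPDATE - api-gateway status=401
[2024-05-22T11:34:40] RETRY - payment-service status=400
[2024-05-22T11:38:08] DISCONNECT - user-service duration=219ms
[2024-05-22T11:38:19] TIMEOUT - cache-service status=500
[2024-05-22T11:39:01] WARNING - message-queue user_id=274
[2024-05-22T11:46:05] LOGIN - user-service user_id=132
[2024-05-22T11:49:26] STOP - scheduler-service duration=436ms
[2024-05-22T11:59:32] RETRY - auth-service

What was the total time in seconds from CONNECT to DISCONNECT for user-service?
1688

To calculate state duration:

1. Find CONNECT event for user-service: 2024-05-22T11:10:00
2. Find DISCONNECT event for user-service: 2024-05-22T11:38:08
3. Calculate duration: 2024-05-22T11:38:08 - 2024-05-22T11:10:00 = 1688 seconds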